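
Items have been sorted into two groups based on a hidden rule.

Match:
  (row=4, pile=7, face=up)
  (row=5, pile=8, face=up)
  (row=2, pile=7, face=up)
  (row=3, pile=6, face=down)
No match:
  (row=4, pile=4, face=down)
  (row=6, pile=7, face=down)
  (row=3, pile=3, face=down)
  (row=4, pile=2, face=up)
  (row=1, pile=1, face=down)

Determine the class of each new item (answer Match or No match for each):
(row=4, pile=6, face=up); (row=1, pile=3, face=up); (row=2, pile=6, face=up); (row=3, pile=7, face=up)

One predicate separates the groups cleanly: pile ≥ 6 AND row ≤ 5.
Match: (row=4, pile=6, face=up), since pile = 6, row = 4.
No match: (row=1, pile=3, face=up), since pile = 3, row = 1.
Match: (row=2, pile=6, face=up), since pile = 6, row = 2.
Match: (row=3, pile=7, face=up), since pile = 7, row = 3.

Match, No match, Match, Match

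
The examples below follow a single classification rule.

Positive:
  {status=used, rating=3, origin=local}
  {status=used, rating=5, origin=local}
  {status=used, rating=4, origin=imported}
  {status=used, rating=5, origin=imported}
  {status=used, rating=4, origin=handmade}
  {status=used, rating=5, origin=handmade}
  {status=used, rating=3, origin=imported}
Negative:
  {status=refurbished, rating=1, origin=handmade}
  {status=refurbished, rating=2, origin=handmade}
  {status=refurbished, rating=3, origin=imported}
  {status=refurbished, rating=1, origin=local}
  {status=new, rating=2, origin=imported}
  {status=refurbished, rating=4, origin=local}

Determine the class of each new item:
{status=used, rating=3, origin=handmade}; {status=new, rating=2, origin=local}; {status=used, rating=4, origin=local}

Every 'Positive' example satisfies: status is used. None of the 'Negative' examples do.
{status=used, rating=3, origin=handmade}: status is used, qualifies → Positive.
{status=new, rating=2, origin=local}: status is new, does not satisfy this → Negative.
{status=used, rating=4, origin=local}: status is used, qualifies → Positive.

Positive, Negative, Positive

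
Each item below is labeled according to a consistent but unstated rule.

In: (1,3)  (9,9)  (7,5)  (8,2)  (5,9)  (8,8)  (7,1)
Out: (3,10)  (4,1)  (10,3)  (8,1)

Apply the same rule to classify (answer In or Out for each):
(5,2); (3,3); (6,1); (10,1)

Out, In, Out, Out

A rule that fits every label: sum is even — true of each 'In' example, false of each 'Out' one.
(5,2): 5+2 = 7 — doesn't match, so Out.
(3,3): 3+3 = 6 — checks out, so In.
(6,1): 6+1 = 7 — doesn't match, so Out.
(10,1): 10+1 = 11 — doesn't match, so Out.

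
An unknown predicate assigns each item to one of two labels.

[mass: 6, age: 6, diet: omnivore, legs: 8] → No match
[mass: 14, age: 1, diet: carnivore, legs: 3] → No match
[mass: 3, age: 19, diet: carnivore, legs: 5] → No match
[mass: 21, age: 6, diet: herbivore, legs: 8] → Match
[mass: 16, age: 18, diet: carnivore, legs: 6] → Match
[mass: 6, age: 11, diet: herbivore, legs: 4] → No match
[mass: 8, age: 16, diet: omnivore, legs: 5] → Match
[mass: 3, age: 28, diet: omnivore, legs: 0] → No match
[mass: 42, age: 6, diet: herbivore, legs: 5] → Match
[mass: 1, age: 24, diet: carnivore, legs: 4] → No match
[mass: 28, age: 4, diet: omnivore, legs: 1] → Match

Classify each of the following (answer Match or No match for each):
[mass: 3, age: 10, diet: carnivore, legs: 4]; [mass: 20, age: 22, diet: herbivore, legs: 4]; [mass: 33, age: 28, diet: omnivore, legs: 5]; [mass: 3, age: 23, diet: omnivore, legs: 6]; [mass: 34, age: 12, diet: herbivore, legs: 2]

The classifier is using: mass ≥ 8 AND age ≥ 4.
[mass: 3, age: 10, diet: carnivore, legs: 4]: mass = 3, age = 10 — does not pass, so No match. [mass: 20, age: 22, diet: herbivore, legs: 4]: mass = 20, age = 22 — passes, so Match. [mass: 33, age: 28, diet: omnivore, legs: 5]: mass = 33, age = 28 — passes, so Match. [mass: 3, age: 23, diet: omnivore, legs: 6]: mass = 3, age = 23 — does not pass, so No match. [mass: 34, age: 12, diet: herbivore, legs: 2]: mass = 34, age = 12 — passes, so Match.

No match, Match, Match, No match, Match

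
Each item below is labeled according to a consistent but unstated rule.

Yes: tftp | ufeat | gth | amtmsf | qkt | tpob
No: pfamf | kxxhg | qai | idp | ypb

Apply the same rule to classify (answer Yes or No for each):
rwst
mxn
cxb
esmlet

Yes, No, No, Yes

The rule appears to be: contains 't'.
rwst — has 't', hence Yes.
mxn — no 't', hence No.
cxb — no 't', hence No.
esmlet — has 't', hence Yes.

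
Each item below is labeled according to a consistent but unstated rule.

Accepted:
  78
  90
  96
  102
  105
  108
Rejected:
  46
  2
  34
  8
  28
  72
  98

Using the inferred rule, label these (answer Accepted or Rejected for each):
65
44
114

'Accepted' ⟺ multiple of 3 AND at least 78.

Rejected, Rejected, Accepted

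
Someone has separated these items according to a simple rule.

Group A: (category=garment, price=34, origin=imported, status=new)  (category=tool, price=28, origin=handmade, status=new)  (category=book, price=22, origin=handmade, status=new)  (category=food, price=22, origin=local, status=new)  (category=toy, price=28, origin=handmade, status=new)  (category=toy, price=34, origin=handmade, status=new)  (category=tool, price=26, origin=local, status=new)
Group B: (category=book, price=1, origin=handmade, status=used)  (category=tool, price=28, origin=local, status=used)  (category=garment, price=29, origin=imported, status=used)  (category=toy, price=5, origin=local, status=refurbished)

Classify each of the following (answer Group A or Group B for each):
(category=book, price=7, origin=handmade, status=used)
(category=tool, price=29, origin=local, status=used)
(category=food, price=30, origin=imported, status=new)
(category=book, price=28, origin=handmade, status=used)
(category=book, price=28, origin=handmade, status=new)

Group B, Group B, Group A, Group B, Group A

One predicate separates the groups cleanly: status is new.
(category=book, price=7, origin=handmade, status=used): status is used, doesn't match → Group B. (category=tool, price=29, origin=local, status=used): status is used, doesn't match → Group B. (category=food, price=30, origin=imported, status=new): status is new, passes → Group A. (category=book, price=28, origin=handmade, status=used): status is used, doesn't match → Group B. (category=book, price=28, origin=handmade, status=new): status is new, passes → Group A.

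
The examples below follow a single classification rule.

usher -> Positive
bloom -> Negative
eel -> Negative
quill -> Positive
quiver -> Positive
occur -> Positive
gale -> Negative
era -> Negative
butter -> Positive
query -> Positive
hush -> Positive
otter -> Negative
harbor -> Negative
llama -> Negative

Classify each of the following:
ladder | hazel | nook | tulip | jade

Negative, Negative, Negative, Positive, Negative

All 'Positive' examples share one property — contains 'u' — and every 'Negative' example lacks it.
ladder — no 'u', hence Negative.
hazel — no 'u', hence Negative.
nook — no 'u', hence Negative.
tulip — has 'u', hence Positive.
jade — no 'u', hence Negative.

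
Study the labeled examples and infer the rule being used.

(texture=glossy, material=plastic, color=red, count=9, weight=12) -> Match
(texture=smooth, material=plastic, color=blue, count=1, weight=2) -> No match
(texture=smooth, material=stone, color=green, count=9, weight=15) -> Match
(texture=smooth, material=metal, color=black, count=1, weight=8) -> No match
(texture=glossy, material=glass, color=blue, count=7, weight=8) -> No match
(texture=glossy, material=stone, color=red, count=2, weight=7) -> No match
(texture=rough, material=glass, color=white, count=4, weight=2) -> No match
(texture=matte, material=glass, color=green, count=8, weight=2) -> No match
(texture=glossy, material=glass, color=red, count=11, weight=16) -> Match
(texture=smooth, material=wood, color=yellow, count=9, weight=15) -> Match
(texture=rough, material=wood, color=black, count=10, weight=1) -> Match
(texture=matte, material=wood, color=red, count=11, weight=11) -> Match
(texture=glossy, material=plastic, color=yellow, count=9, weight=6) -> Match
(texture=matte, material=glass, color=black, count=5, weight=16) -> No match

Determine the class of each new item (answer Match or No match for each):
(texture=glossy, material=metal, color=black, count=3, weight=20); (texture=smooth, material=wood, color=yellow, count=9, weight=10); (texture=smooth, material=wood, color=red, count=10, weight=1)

No match, Match, Match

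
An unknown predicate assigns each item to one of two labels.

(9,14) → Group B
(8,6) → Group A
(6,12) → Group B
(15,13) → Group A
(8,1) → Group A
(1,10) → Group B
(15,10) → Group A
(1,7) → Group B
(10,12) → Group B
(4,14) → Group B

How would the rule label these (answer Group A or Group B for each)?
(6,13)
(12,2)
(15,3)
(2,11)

Group B, Group A, Group A, Group B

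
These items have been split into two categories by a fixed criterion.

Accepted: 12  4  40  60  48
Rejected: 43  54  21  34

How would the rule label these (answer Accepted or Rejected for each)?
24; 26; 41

One predicate separates the groups cleanly: multiple of 4.
24: Accepted (24 = 4·6). 26: Rejected (26 = 4·6 + 2). 41: Rejected (41 = 4·10 + 1).

Accepted, Rejected, Rejected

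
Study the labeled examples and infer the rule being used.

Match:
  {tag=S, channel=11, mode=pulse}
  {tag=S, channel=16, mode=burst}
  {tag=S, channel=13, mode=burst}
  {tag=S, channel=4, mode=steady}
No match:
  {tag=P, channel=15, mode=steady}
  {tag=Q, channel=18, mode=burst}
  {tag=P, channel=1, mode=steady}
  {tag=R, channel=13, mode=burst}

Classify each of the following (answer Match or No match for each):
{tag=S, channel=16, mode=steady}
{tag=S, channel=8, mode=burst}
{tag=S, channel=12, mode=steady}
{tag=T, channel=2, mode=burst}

The common property of the 'Match' items is: tag is S. No 'No match' item has it.
Match: {tag=S, channel=16, mode=steady}, since tag is S. Match: {tag=S, channel=8, mode=burst}, since tag is S. Match: {tag=S, channel=12, mode=steady}, since tag is S. No match: {tag=T, channel=2, mode=burst}, since tag is T.

Match, Match, Match, No match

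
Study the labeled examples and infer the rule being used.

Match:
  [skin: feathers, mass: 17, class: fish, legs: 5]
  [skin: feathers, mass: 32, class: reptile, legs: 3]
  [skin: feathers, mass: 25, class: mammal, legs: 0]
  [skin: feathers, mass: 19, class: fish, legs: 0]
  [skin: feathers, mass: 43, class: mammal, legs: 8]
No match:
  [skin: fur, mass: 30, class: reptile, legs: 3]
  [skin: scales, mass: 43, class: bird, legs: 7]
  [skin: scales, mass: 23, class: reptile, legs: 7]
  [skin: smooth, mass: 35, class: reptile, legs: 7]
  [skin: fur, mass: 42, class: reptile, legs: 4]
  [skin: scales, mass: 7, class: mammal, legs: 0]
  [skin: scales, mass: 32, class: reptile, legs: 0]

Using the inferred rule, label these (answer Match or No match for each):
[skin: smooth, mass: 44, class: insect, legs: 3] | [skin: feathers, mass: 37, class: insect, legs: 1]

No match, Match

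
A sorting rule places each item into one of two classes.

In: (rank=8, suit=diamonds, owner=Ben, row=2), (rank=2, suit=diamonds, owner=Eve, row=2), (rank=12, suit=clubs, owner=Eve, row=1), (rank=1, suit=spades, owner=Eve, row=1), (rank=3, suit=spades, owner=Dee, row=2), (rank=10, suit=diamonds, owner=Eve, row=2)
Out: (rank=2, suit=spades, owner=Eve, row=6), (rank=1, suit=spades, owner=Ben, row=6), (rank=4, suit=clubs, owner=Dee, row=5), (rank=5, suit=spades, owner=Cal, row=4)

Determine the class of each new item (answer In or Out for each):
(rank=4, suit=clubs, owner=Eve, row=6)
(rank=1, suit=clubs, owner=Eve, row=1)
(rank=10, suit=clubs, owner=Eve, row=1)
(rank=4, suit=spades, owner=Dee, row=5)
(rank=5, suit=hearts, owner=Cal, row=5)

The simplest hypothesis consistent with all the labels is: row ≤ 2.

Out, In, In, Out, Out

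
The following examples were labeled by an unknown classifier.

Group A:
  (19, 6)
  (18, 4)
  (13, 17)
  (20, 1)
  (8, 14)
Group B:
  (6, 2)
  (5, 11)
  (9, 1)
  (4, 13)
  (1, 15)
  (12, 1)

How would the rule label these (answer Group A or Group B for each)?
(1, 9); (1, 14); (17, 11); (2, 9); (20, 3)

Group B, Group B, Group A, Group B, Group A

One predicate separates the groups cleanly: sum ≥ 21.
Group B: (1, 9), since 1+9 = 10.
Group B: (1, 14), since 1+14 = 15.
Group A: (17, 11), since 17+11 = 28.
Group B: (2, 9), since 2+9 = 11.
Group A: (20, 3), since 20+3 = 23.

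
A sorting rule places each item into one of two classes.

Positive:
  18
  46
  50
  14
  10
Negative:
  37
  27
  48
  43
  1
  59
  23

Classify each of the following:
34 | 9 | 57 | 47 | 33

Positive, Negative, Negative, Negative, Negative

One predicate separates the groups cleanly: ≡ 2 (mod 4).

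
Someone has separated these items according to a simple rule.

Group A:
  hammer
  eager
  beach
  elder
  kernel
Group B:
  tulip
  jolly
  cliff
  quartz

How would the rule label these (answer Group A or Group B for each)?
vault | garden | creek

The rule appears to be: contains 'e'.

Group B, Group A, Group A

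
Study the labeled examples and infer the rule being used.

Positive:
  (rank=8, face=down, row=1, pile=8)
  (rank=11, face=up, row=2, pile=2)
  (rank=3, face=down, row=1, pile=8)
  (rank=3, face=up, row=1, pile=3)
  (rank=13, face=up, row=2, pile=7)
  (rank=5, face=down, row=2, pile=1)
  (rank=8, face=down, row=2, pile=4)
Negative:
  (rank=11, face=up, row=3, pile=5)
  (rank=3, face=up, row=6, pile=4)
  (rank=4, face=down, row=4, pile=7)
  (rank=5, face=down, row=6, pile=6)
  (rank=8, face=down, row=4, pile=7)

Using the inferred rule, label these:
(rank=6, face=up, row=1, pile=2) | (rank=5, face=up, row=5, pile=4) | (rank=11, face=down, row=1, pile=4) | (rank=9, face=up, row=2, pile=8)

Positive, Negative, Positive, Positive

The common property of the 'Positive' items is: row ≤ 2. No 'Negative' item has it.
(rank=6, face=up, row=1, pile=2): row = 1 — qualifies, so Positive.
(rank=5, face=up, row=5, pile=4): row = 5 — fails the rule, so Negative.
(rank=11, face=down, row=1, pile=4): row = 1 — qualifies, so Positive.
(rank=9, face=up, row=2, pile=8): row = 2 — qualifies, so Positive.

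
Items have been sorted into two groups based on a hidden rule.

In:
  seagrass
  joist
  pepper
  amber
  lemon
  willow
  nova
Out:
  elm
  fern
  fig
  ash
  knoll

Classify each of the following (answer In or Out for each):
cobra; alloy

In, In

The common property of the 'In' items is: has ≥ 2 vowels. No 'Out' item has it.
cobra: 2 vowels, has this property → In. alloy: 2 vowels, has this property → In.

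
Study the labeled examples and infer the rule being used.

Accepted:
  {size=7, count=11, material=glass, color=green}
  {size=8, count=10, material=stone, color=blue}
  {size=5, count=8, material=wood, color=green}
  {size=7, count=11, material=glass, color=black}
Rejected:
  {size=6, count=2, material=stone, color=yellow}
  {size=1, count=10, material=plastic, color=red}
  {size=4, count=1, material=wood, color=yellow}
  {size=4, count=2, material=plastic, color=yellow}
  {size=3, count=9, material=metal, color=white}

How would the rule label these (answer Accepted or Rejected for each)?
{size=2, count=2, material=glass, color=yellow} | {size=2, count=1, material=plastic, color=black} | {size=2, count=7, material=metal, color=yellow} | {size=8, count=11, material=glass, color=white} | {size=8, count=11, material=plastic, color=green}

Rejected, Rejected, Rejected, Accepted, Accepted

The simplest hypothesis consistent with all the labels is: count ≥ 8 AND size ≥ 4.
Rejected: {size=2, count=2, material=glass, color=yellow}, since count = 2, size = 2. Rejected: {size=2, count=1, material=plastic, color=black}, since count = 1, size = 2. Rejected: {size=2, count=7, material=metal, color=yellow}, since count = 7, size = 2. Accepted: {size=8, count=11, material=glass, color=white}, since count = 11, size = 8. Accepted: {size=8, count=11, material=plastic, color=green}, since count = 11, size = 8.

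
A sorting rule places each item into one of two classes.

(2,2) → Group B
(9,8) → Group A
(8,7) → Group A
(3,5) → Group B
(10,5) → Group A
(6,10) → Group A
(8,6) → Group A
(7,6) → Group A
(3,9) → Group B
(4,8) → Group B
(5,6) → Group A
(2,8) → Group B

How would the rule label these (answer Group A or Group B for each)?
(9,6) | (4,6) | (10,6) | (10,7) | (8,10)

Group A, Group B, Group A, Group A, Group A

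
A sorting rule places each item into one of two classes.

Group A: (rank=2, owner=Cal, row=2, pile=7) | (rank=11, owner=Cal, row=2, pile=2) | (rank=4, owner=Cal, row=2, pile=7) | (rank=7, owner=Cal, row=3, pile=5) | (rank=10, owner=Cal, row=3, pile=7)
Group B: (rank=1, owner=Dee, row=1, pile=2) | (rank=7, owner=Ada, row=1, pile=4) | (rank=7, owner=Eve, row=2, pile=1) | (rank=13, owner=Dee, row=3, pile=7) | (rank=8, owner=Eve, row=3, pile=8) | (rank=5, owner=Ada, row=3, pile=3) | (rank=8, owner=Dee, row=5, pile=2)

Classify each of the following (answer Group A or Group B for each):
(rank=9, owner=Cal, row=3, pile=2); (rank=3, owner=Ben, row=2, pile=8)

Checking candidate rules against both groups, what survives is: owner is Cal.

Group A, Group B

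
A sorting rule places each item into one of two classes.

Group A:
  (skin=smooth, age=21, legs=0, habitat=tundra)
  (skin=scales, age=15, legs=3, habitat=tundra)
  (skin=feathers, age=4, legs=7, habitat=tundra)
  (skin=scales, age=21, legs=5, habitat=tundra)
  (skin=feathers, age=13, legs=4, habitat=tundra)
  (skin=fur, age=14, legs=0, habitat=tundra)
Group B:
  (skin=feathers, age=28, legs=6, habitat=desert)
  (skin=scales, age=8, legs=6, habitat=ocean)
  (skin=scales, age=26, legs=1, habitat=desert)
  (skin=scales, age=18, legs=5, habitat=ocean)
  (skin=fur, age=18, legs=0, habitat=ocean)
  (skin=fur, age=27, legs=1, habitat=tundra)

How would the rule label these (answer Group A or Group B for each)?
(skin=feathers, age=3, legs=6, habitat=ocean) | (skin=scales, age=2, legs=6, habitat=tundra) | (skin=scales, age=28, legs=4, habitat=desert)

The distinguishing property — habitat is tundra AND age ≤ 21 — holds for all the 'Group A' cases and none of the 'Group B' cases.
(skin=feathers, age=3, legs=6, habitat=ocean) → habitat is ocean, age = 3 → Group B.
(skin=scales, age=2, legs=6, habitat=tundra) → habitat is tundra, age = 2 → Group A.
(skin=scales, age=28, legs=4, habitat=desert) → habitat is desert, age = 28 → Group B.

Group B, Group A, Group B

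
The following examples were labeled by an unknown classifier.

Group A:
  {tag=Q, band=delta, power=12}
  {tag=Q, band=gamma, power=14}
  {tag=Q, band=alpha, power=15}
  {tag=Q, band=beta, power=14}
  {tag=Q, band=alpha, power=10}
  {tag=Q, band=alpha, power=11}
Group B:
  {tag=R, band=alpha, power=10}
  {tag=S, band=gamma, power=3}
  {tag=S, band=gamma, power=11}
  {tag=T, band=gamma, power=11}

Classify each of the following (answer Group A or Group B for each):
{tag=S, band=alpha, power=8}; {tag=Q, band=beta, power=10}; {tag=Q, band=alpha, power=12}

Group B, Group A, Group A

Looking at the examples, the only property every 'Group A' case has and every 'Group B' case lacks is: tag is Q.
{tag=S, band=alpha, power=8}: tag is S — does not fit, so Group B.
{tag=Q, band=beta, power=10}: tag is Q — has this property, so Group A.
{tag=Q, band=alpha, power=12}: tag is Q — has this property, so Group A.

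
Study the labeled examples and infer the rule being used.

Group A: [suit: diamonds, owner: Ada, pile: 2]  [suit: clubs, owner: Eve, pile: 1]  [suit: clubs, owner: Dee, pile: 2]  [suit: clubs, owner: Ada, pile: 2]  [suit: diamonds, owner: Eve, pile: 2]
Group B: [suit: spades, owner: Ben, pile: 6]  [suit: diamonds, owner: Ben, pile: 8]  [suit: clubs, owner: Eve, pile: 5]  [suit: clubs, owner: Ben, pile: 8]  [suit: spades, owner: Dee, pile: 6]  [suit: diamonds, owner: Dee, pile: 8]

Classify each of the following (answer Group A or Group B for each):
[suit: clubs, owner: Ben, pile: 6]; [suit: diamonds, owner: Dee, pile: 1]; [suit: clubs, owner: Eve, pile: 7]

Group B, Group A, Group B

The rule appears to be: pile ≤ 2.
[suit: clubs, owner: Ben, pile: 6]: Group B (pile = 6).
[suit: diamonds, owner: Dee, pile: 1]: Group A (pile = 1).
[suit: clubs, owner: Eve, pile: 7]: Group B (pile = 7).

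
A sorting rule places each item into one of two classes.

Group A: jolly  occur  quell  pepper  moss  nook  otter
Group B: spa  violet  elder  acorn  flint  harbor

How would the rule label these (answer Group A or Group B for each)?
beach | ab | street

Group B, Group B, Group A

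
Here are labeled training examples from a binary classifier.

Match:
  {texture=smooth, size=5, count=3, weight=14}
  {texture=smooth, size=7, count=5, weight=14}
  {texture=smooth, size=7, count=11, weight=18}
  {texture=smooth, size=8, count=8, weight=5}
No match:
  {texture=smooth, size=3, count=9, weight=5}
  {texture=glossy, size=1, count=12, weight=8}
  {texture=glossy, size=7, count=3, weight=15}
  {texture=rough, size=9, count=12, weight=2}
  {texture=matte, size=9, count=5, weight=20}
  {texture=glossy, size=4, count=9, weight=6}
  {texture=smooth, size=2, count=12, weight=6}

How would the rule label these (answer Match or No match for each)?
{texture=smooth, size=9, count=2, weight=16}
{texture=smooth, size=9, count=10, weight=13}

Match, Match

Every 'Match' example satisfies: texture is smooth AND size ≥ 4. None of the 'No match' examples do.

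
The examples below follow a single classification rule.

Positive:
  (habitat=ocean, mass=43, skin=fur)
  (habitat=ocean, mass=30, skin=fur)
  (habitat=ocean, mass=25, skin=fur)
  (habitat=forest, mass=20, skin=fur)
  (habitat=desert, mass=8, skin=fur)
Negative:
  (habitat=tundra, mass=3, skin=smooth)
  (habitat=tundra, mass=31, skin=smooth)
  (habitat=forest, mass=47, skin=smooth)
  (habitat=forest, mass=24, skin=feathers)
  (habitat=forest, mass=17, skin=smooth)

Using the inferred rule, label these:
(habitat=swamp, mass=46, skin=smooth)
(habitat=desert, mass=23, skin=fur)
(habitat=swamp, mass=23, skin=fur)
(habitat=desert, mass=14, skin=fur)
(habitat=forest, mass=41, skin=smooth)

Negative, Positive, Positive, Positive, Negative

Comparing the two groups points to one rule — skin is fur.
(habitat=swamp, mass=46, skin=smooth): skin is smooth — does not fit, so Negative.
(habitat=desert, mass=23, skin=fur): skin is fur — has this property, so Positive.
(habitat=swamp, mass=23, skin=fur): skin is fur — has this property, so Positive.
(habitat=desert, mass=14, skin=fur): skin is fur — has this property, so Positive.
(habitat=forest, mass=41, skin=smooth): skin is smooth — does not fit, so Negative.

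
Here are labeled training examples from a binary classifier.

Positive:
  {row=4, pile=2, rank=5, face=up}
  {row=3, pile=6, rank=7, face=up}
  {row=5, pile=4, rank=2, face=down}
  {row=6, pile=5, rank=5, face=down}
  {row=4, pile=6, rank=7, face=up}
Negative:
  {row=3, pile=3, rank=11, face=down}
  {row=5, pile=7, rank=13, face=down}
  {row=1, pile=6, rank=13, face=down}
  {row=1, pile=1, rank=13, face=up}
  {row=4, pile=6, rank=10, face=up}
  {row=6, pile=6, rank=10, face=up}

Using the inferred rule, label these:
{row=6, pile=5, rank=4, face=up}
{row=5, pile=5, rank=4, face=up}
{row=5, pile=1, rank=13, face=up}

Positive, Positive, Negative

One predicate separates the groups cleanly: rank ≤ 7.
{row=6, pile=5, rank=4, face=up}: rank = 4 — qualifies, so Positive.
{row=5, pile=5, rank=4, face=up}: rank = 4 — qualifies, so Positive.
{row=5, pile=1, rank=13, face=up}: rank = 13 — does not satisfy this, so Negative.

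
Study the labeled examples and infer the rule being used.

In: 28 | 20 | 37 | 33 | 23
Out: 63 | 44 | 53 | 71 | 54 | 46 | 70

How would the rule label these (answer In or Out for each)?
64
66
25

Out, Out, In

The distinguishing property — at most 37 — holds for all the 'In' cases and none of the 'Out' cases.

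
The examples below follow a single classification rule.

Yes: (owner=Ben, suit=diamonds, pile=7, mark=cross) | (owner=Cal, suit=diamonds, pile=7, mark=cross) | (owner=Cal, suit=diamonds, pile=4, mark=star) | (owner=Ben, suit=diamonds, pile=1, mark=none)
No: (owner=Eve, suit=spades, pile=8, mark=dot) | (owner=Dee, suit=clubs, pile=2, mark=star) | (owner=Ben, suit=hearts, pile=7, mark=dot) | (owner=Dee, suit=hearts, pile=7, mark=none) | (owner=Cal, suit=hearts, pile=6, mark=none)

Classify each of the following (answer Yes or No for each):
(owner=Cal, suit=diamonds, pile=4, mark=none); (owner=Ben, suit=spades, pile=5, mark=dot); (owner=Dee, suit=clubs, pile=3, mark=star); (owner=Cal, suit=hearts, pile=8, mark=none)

Checking candidate rules against both groups, what survives is: suit is diamonds.
(owner=Cal, suit=diamonds, pile=4, mark=none) → suit is diamonds → Yes.
(owner=Ben, suit=spades, pile=5, mark=dot) → suit is spades → No.
(owner=Dee, suit=clubs, pile=3, mark=star) → suit is clubs → No.
(owner=Cal, suit=hearts, pile=8, mark=none) → suit is hearts → No.

Yes, No, No, No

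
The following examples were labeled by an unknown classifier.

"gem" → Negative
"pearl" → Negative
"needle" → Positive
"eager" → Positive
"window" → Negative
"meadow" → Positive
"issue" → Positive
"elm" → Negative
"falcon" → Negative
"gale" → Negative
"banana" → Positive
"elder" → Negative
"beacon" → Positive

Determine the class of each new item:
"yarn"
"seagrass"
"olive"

Negative, Positive, Positive

The pattern is that an item is 'Positive' exactly when: has ≥ 3 vowels.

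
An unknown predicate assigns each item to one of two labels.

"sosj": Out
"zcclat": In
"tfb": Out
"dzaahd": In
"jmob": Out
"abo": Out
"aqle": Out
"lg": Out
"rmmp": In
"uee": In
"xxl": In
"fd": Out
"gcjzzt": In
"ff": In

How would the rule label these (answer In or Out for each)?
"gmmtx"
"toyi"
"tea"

In, Out, Out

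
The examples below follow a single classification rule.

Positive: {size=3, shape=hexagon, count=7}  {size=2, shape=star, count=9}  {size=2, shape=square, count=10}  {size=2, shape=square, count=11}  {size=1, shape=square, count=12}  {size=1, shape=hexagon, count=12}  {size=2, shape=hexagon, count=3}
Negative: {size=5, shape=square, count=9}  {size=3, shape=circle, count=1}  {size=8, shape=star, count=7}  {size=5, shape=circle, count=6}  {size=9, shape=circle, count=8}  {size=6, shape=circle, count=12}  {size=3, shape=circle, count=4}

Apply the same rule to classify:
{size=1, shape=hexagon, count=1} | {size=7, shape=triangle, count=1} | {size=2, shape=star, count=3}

Positive, Negative, Positive

The classifier is using: shape is hexagon OR size ≤ 2.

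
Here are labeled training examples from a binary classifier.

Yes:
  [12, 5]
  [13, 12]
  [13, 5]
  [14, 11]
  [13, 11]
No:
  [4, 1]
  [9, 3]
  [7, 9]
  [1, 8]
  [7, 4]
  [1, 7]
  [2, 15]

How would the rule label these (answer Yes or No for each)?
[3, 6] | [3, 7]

All 'Yes' examples share one property — first ≥ 11 — and every 'No' example lacks it.
[3, 6]: No (first 3). [3, 7]: No (first 3).

No, No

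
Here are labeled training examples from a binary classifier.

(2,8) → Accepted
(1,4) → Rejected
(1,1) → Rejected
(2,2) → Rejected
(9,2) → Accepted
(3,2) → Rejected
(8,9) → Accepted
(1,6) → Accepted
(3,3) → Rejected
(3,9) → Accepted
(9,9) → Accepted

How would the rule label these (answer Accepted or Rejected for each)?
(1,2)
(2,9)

The distinguishing property — sum ≥ 7 — holds for all the 'Accepted' cases and none of the 'Rejected' cases.
(1,2) → 1+2 = 3 → Rejected.
(2,9) → 2+9 = 11 → Accepted.

Rejected, Accepted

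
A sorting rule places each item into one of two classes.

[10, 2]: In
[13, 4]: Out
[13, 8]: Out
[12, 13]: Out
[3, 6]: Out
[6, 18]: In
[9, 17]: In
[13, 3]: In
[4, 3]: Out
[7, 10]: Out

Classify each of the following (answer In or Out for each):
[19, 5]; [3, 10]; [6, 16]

In, Out, In

Checking candidate rules against both groups, what survives is: sum is even.
In: [19, 5], since 19+5 = 24. Out: [3, 10], since 3+10 = 13. In: [6, 16], since 6+16 = 22.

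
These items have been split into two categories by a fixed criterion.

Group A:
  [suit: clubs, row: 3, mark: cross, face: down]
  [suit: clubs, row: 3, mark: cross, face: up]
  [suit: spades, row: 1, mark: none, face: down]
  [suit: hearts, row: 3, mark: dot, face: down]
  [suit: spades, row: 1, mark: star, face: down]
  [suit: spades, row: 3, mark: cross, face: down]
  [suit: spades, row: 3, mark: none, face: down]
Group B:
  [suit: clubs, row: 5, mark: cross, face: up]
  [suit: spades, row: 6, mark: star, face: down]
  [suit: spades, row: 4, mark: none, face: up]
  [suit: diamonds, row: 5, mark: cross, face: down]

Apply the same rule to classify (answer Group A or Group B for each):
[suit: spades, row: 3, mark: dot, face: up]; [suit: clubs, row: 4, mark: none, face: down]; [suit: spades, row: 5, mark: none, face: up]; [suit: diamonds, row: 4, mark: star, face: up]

The common property of the 'Group A' items is: row ≤ 3. No 'Group B' item has it.
[suit: spades, row: 3, mark: dot, face: up]: Group A (row = 3). [suit: clubs, row: 4, mark: none, face: down]: Group B (row = 4). [suit: spades, row: 5, mark: none, face: up]: Group B (row = 5). [suit: diamonds, row: 4, mark: star, face: up]: Group B (row = 4).

Group A, Group B, Group B, Group B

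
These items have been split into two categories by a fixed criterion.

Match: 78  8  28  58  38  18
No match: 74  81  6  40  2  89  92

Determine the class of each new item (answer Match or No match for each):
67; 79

Every 'Match' example satisfies: ends in digit 8. None of the 'No match' examples do.
No match: 67, since last digit 7.
No match: 79, since last digit 9.

No match, No match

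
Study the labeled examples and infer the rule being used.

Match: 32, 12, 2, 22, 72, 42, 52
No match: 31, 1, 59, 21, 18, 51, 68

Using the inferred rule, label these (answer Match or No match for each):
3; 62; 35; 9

No match, Match, No match, No match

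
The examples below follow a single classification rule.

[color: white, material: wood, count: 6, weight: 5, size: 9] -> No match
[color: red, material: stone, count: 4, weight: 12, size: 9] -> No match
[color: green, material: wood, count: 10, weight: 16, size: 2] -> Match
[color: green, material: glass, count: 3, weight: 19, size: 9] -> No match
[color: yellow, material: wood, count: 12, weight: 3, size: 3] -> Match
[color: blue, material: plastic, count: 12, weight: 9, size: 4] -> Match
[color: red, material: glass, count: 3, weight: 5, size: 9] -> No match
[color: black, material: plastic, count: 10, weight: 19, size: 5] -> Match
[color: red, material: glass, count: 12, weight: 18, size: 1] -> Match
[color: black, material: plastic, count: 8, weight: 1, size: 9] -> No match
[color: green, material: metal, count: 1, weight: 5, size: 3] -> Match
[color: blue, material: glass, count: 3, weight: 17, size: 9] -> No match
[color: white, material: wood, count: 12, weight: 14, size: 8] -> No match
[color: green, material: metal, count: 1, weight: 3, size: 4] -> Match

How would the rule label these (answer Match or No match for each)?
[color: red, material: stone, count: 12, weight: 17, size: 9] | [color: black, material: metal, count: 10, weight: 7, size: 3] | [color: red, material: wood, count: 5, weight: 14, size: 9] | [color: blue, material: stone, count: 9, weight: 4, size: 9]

One predicate separates the groups cleanly: size ≤ 5.
[color: red, material: stone, count: 12, weight: 17, size: 9]: size = 9 — doesn't qualify, so No match.
[color: black, material: metal, count: 10, weight: 7, size: 3]: size = 3 — passes, so Match.
[color: red, material: wood, count: 5, weight: 14, size: 9]: size = 9 — doesn't qualify, so No match.
[color: blue, material: stone, count: 9, weight: 4, size: 9]: size = 9 — doesn't qualify, so No match.

No match, Match, No match, No match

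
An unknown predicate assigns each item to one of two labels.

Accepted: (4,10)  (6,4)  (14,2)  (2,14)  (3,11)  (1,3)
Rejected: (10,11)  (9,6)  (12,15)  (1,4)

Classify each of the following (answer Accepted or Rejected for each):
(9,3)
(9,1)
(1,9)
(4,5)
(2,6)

Accepted, Accepted, Accepted, Rejected, Accepted

Comparing the two groups points to one rule — sum is even.
(9,3): 9+3 = 12, checks out → Accepted. (9,1): 9+1 = 10, checks out → Accepted. (1,9): 1+9 = 10, checks out → Accepted. (4,5): 4+5 = 9, does not satisfy this → Rejected. (2,6): 2+6 = 8, checks out → Accepted.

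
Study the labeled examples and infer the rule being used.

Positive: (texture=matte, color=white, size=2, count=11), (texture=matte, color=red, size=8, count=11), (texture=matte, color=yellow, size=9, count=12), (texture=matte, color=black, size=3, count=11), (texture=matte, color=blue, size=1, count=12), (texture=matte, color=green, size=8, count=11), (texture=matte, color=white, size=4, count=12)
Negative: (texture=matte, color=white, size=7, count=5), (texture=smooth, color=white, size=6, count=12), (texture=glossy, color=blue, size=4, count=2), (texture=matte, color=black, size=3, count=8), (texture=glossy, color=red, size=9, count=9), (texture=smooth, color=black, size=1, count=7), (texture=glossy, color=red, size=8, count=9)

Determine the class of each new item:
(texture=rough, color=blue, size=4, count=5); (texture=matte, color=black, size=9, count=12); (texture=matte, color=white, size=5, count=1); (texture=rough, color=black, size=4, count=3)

Negative, Positive, Negative, Negative

The distinguishing property — texture is matte AND count ≥ 9 — holds for all the 'Positive' cases and none of the 'Negative' cases.
(texture=rough, color=blue, size=4, count=5): texture is rough, count = 5 — fails the rule, so Negative.
(texture=matte, color=black, size=9, count=12): texture is matte, count = 12 — checks out, so Positive.
(texture=matte, color=white, size=5, count=1): texture is matte, count = 1 — fails the rule, so Negative.
(texture=rough, color=black, size=4, count=3): texture is rough, count = 3 — fails the rule, so Negative.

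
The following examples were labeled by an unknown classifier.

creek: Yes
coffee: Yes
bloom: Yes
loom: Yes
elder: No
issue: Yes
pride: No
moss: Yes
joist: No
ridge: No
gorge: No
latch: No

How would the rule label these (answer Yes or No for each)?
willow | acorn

'Yes' ⟺ has a double letter.
willow: 'll' doubled — satisfies this, so Yes. acorn: no doubled letter — doesn't qualify, so No.

Yes, No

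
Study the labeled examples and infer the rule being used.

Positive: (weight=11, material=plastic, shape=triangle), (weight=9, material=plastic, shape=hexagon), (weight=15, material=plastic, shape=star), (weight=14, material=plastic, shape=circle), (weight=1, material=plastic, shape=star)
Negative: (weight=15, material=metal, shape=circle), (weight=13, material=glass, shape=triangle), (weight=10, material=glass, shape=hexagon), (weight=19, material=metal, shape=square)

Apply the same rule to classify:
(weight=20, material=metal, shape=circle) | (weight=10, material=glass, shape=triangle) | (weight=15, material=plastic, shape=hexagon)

The simplest hypothesis consistent with all the labels is: material is plastic.
(weight=20, material=metal, shape=circle): material is metal, fails this test → Negative. (weight=10, material=glass, shape=triangle): material is glass, fails this test → Negative. (weight=15, material=plastic, shape=hexagon): material is plastic, fits → Positive.

Negative, Negative, Positive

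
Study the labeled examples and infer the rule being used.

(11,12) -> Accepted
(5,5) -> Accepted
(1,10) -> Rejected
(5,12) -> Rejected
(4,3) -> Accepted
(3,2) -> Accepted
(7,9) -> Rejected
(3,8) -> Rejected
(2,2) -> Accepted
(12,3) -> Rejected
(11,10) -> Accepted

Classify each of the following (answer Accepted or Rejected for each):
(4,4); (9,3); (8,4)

Accepted, Rejected, Rejected

Rule: |first − second| ≤ 1. This holds for each 'Accepted' example and fails for each 'Rejected' one.
(4,4): Accepted (|4−4| = 0).
(9,3): Rejected (|9−3| = 6).
(8,4): Rejected (|8−4| = 4).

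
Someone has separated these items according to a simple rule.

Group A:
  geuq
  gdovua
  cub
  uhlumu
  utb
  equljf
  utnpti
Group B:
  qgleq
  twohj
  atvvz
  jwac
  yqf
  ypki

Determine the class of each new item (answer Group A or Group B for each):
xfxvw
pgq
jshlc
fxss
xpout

Group B, Group B, Group B, Group B, Group A

Comparing the two groups points to one rule — contains 'u'.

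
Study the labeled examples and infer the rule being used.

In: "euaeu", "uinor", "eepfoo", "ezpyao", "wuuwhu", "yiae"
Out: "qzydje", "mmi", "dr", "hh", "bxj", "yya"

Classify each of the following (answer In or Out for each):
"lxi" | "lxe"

The rule appears to be: has ≥ 2 vowels.
"lxi": 1 vowel — lacks this property, so Out. "lxe": 1 vowel — lacks this property, so Out.

Out, Out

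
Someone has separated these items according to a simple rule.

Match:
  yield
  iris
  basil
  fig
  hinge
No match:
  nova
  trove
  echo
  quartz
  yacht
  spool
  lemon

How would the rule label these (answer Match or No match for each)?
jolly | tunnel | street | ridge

No match, No match, No match, Match

'Match' ⟺ contains 'i'.
jolly: no 'i' — lacks this property, so No match.
tunnel: no 'i' — lacks this property, so No match.
street: no 'i' — lacks this property, so No match.
ridge: has 'i' — has this property, so Match.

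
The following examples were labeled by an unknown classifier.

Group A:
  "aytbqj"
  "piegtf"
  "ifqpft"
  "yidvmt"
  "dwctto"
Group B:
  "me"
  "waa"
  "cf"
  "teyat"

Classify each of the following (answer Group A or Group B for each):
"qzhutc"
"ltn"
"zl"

Every 'Group A' example satisfies: length 6. None of the 'Group B' examples do.
Group A: "qzhutc", since length 6.
Group B: "ltn", since length 3.
Group B: "zl", since length 2.

Group A, Group B, Group B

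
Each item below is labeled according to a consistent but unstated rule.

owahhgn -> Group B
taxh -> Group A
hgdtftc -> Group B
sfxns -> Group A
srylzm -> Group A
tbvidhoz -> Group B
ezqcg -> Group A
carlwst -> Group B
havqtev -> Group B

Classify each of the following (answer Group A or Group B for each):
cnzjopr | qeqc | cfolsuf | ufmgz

Group B, Group A, Group B, Group A

The common property of the 'Group A' items is: length ≤ 6. No 'Group B' item has it.
cnzjopr → length 7 → Group B.
qeqc → length 4 → Group A.
cfolsuf → length 7 → Group B.
ufmgz → length 5 → Group A.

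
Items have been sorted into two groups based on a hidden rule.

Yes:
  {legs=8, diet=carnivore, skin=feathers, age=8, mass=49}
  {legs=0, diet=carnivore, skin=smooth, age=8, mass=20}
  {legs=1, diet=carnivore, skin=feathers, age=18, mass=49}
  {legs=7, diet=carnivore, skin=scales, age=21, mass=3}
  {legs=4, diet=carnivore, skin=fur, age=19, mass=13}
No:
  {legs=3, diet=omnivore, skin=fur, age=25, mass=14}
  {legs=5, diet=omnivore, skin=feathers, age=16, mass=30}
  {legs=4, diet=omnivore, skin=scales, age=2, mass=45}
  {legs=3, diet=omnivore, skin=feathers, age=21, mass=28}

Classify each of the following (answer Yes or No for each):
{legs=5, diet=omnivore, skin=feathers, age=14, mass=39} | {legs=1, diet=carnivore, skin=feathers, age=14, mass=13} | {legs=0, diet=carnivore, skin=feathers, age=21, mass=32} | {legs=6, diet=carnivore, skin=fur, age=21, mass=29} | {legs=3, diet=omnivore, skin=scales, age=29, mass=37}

No, Yes, Yes, Yes, No

A rule that fits every label: diet is carnivore — true of each 'Yes' example, false of each 'No' one.
{legs=5, diet=omnivore, skin=feathers, age=14, mass=39}: diet is omnivore, does not satisfy this → No. {legs=1, diet=carnivore, skin=feathers, age=14, mass=13}: diet is carnivore, qualifies → Yes. {legs=0, diet=carnivore, skin=feathers, age=21, mass=32}: diet is carnivore, qualifies → Yes. {legs=6, diet=carnivore, skin=fur, age=21, mass=29}: diet is carnivore, qualifies → Yes. {legs=3, diet=omnivore, skin=scales, age=29, mass=37}: diet is omnivore, does not satisfy this → No.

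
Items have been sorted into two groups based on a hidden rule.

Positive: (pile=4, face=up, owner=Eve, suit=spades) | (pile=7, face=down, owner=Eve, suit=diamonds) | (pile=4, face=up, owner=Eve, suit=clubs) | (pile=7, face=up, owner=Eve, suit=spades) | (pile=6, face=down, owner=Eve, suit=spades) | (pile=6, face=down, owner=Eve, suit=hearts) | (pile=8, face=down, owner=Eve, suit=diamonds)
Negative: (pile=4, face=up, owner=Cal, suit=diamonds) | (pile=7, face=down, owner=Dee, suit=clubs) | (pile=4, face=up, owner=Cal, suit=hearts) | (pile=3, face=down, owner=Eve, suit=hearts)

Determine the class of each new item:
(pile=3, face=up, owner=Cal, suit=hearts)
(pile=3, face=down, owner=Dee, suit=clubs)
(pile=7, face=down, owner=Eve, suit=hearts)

Negative, Negative, Positive

The pattern is that an item is 'Positive' exactly when: owner is Eve AND pile ≥ 4.
(pile=3, face=up, owner=Cal, suit=hearts): owner is Cal, pile = 3 — doesn't qualify, so Negative. (pile=3, face=down, owner=Dee, suit=clubs): owner is Dee, pile = 3 — doesn't qualify, so Negative. (pile=7, face=down, owner=Eve, suit=hearts): owner is Eve, pile = 7 — meets the rule, so Positive.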